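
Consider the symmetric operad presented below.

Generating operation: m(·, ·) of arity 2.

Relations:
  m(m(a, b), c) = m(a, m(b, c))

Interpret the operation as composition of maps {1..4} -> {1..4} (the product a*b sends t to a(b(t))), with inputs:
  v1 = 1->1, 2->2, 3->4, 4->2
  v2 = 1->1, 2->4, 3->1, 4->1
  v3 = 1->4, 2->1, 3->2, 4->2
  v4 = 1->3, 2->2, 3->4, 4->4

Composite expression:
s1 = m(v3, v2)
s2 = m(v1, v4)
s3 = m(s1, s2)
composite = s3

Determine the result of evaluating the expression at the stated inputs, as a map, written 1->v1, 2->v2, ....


1->4, 2->2, 3->2, 4->2

m(v3, v2) = 1->4, 2->2, 3->4, 4->4
m(v1, v4) = 1->4, 2->2, 3->2, 4->2
m(m(v3, v2), m(v1, v4)) = 1->4, 2->2, 3->2, 4->2


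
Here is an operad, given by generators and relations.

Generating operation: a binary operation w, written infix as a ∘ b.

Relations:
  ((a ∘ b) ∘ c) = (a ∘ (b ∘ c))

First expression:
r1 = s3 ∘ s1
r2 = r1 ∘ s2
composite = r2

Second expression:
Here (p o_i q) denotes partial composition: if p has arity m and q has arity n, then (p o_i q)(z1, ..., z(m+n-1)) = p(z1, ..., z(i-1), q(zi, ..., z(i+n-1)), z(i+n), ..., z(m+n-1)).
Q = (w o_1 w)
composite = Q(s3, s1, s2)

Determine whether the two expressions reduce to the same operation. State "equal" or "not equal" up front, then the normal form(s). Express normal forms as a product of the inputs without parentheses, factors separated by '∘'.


equal; the common form is s3 ∘ s1 ∘ s2

The first expression reduces to s3 ∘ s1 ∘ s2
The second expression reduces to s3 ∘ s1 ∘ s2
Same normal form: equal.


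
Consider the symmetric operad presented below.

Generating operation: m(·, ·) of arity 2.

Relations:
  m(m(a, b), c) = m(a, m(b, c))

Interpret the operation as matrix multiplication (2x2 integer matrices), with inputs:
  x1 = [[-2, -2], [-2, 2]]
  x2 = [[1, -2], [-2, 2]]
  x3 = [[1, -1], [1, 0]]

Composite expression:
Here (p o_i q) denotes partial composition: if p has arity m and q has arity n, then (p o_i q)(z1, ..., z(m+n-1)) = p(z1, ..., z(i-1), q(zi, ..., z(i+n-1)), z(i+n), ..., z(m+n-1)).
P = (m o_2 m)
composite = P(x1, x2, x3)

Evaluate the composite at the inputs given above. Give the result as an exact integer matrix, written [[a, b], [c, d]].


[[2, -2], [2, 6]]

m(x2, x3) = [[-1, -1], [0, 2]]
m(x1, m(x2, x3)) = [[2, -2], [2, 6]]


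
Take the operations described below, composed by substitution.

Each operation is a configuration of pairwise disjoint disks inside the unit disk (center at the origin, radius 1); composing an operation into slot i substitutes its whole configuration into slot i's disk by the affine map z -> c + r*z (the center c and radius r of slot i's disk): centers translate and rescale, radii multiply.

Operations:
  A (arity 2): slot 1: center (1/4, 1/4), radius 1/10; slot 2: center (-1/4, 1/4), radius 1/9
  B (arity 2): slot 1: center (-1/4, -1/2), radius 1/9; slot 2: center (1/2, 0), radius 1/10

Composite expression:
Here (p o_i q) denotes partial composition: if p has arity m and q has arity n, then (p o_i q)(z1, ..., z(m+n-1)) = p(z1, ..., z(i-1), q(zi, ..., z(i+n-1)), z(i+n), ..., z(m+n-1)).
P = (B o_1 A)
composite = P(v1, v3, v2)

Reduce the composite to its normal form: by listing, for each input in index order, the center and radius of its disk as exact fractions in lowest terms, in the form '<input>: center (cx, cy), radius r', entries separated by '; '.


v1: center (-2/9, -17/36), radius 1/90; v2: center (1/2, 0), radius 1/10; v3: center (-5/18, -17/36), radius 1/81

Nesting under B composes maps z -> c + r*z down each v-path.
for v1, the 2-step affine chain lands on center (-2/9, -17/36), radius 1/90
for v3, the 2-step affine chain lands on center (-5/18, -17/36), radius 1/81
for v2, the 1-step affine chain lands on center (1/2, 0), radius 1/10


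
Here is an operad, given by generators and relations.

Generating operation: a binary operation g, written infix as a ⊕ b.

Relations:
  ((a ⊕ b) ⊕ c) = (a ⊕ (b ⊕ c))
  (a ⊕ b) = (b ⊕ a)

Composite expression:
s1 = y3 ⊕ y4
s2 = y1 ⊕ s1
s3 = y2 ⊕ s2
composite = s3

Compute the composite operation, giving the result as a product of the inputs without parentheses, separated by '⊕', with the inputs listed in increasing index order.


y1 ⊕ y2 ⊕ y3 ⊕ y4

Key point: g commutes, so take the y-inputs in any fixed order.
(y3 ⊕ y4) flattens to y3 ⊕ y4
(y1 ⊕ (y3 ⊕ y4)) flattens to y1 ⊕ y3 ⊕ y4
(y2 ⊕ (y1 ⊕ (y3 ⊕ y4))) flattens to y2 ⊕ y1 ⊕ y3 ⊕ y4
rearranged into index order: y1 ⊕ y2 ⊕ y3 ⊕ y4


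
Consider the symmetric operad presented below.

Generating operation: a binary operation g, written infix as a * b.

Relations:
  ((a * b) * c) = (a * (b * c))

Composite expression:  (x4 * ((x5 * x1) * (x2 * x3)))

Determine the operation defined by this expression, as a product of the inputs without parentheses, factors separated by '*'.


x4 * x5 * x1 * x2 * x3

Key point: g is associative — brackets drop, the x-order remains.
(x5 * x1) flattens to x5 * x1
(x2 * x3) flattens to x2 * x3
((x5 * x1) * (x2 * x3)) flattens to x5 * x1 * x2 * x3
(x4 * ((x5 * x1) * (x2 * x3))) flattens to x4 * x5 * x1 * x2 * x3


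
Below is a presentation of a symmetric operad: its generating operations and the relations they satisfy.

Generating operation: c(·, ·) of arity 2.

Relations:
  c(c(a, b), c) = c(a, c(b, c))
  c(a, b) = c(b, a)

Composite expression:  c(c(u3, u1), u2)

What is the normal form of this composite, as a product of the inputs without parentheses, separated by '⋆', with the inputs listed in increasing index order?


u1 ⋆ u2 ⋆ u3

Both nesting and order wash out for c; what remains is which u's occur.
c(u3, u1) reduces to u3 ⋆ u1
c(c(u3, u1), u2) reduces to u3 ⋆ u1 ⋆ u2
sorting the factors by input index: u1 ⋆ u2 ⋆ u3


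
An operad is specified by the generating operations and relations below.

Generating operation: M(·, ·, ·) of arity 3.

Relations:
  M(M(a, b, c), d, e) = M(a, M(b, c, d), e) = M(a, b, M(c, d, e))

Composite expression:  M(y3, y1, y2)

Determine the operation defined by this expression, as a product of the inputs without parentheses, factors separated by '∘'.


y3 ∘ y1 ∘ y2

All parenthesizations of M agree; list the y-inputs left to right.
M(y3, y1, y2) unparenthesizes to y3 ∘ y1 ∘ y2


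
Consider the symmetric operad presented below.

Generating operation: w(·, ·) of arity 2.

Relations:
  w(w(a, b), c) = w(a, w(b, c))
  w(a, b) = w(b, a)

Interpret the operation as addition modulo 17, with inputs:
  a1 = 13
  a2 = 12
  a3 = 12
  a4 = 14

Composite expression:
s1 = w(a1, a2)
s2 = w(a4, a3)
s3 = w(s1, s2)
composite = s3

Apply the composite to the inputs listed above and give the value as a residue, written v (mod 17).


0 (mod 17)


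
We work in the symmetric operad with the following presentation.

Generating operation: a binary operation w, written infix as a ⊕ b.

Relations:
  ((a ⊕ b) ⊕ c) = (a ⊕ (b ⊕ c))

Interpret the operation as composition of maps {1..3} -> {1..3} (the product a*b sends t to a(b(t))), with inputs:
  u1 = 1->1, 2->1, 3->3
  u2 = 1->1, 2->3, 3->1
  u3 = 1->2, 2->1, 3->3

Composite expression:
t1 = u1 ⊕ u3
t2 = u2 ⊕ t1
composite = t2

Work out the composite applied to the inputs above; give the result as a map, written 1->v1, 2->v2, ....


1->1, 2->1, 3->1

(u1 ⊕ u3) = 1->1, 2->1, 3->3
(u2 ⊕ (u1 ⊕ u3)) = 1->1, 2->1, 3->1


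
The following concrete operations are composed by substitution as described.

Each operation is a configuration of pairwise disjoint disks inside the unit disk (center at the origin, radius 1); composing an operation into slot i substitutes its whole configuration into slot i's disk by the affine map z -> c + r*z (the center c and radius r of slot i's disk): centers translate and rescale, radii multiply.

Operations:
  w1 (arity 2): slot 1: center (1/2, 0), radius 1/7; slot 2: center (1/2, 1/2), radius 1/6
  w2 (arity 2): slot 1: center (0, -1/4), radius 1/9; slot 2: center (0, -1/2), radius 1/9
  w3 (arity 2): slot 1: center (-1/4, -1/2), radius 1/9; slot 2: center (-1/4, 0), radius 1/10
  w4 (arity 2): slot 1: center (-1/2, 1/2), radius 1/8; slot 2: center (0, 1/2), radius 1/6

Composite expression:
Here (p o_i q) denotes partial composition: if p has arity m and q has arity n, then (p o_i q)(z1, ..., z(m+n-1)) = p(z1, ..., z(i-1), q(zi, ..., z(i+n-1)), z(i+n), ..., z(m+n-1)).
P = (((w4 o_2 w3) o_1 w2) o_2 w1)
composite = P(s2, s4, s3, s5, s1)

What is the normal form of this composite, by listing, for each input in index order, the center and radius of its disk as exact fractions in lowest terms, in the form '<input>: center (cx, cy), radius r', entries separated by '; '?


s1: center (-1/24, 1/2), radius 1/60; s2: center (-1/2, 15/32), radius 1/72; s3: center (-71/144, 4/9), radius 1/432; s4: center (-71/144, 7/16), radius 1/504; s5: center (-1/24, 5/12), radius 1/54


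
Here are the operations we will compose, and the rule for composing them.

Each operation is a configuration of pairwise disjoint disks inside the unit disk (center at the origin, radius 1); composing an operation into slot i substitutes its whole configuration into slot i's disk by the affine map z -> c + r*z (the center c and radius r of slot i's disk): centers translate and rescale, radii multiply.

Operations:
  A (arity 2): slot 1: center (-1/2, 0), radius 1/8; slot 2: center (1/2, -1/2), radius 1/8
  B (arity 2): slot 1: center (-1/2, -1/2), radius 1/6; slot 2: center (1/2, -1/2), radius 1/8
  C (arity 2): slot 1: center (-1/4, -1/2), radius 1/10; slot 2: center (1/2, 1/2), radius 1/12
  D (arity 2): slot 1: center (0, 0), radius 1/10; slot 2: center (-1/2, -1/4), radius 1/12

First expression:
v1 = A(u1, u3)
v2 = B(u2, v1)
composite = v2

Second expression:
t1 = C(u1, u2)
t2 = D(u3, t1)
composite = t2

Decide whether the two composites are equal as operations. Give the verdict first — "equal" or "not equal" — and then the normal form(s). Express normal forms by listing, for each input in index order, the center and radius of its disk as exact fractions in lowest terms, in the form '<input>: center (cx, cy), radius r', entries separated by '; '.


not equal; the first gives u1: center (7/16, -1/2), radius 1/64; u2: center (-1/2, -1/2), radius 1/6; u3: center (9/16, -9/16), radius 1/64 and the second u1: center (-25/48, -7/24), radius 1/120; u2: center (-11/24, -5/24), radius 1/144; u3: center (0, 0), radius 1/10

The first expression, normalized: u1: center (7/16, -1/2), radius 1/64; u2: center (-1/2, -1/2), radius 1/6; u3: center (9/16, -9/16), radius 1/64
The second expression, normalized: u1: center (-25/48, -7/24), radius 1/120; u2: center (-11/24, -5/24), radius 1/144; u3: center (0, 0), radius 1/10
Different reductions; not equal.


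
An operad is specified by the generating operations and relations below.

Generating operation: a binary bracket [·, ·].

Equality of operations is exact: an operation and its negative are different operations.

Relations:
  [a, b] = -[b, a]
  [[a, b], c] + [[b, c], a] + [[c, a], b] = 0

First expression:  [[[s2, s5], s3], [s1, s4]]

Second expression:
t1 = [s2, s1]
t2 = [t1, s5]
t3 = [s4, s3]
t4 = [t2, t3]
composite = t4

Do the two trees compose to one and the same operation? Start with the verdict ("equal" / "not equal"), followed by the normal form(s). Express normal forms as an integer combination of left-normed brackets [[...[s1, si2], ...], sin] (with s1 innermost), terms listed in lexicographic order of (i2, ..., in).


not equal — first -[[[[s1, s4], s2], s5], s3] + [[[[s1, s4], s3], s2], s5] - [[[[s1, s4], s3], s5], s2] + [[[[s1, s4], s5], s2], s3], second [[[[s1, s2], s5], s3], s4] - [[[[s1, s2], s5], s4], s3]


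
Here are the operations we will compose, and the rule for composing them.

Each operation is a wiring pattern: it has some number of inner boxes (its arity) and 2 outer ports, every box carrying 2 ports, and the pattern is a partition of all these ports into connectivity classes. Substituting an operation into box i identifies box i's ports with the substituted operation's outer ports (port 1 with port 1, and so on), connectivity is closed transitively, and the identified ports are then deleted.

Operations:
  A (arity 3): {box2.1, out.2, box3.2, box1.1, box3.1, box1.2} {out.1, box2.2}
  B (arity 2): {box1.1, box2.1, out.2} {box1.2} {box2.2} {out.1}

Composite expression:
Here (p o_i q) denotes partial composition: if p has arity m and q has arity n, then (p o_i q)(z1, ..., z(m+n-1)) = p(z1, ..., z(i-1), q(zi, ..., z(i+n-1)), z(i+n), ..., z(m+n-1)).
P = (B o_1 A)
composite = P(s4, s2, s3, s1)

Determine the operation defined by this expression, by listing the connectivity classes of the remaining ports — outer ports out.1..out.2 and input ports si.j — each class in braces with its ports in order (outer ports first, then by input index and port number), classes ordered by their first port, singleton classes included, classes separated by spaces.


{out.1} {out.2, s1.1, s2.2} {s1.2} {s2.1, s3.1, s3.2, s4.1, s4.2}

Treat the ports identified at B as solder joints: merge, then drop.
stage A: inputs (s4, s2, s3), connectivity {out.1, s2.2} {out.2, s2.1, s3.1, s3.2, s4.1, s4.2}, out.j its boundary
stage B: inputs (s4, s2, s3, s1), connectivity {out.1} {out.2, s1.1, s2.2} {s1.2} {s2.1, s3.1, s3.2, s4.1, s4.2}, out.j its boundary


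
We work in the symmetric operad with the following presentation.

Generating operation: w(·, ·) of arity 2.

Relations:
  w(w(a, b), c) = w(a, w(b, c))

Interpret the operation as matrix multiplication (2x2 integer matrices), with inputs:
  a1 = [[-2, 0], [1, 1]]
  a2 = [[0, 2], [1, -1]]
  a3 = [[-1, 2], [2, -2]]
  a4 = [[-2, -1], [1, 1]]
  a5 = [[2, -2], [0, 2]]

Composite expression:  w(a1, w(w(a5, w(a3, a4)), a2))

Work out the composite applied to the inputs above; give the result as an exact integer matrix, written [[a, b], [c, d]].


[[-28, -52], [6, 10]]

w(a3, a4) = [[4, 3], [-6, -4]]
w(a5, w(a3, a4)) = [[20, 14], [-12, -8]]
w(w(a5, w(a3, a4)), a2) = [[14, 26], [-8, -16]]
w(a1, w(w(a5, w(a3, a4)), a2)) = [[-28, -52], [6, 10]]


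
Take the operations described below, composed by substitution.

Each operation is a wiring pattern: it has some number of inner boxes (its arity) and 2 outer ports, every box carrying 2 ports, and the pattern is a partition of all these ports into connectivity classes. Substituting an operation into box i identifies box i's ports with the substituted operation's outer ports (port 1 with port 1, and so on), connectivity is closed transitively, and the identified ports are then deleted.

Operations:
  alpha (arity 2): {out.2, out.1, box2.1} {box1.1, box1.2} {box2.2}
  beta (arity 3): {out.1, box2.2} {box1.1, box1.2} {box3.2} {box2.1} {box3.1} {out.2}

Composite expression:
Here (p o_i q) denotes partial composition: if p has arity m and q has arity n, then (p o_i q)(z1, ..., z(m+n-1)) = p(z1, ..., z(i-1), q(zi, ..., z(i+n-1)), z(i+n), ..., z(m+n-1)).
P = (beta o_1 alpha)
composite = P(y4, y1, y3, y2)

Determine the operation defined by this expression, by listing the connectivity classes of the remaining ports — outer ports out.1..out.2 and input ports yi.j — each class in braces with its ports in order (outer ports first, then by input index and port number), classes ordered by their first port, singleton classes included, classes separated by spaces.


Substituting into beta glues patterns; closure does the rest.
alpha over (y4, y1) gives {out.1, out.2, y1.1} {y1.2} {y4.1, y4.2}, out.j being that stage's outer ports
beta over (y4, y1, y3, y2) gives {out.1, y3.2} {out.2} {y1.1} {y1.2} {y2.1} {y2.2} {y3.1} {y4.1, y4.2}, out.j being that stage's outer ports

{out.1, y3.2} {out.2} {y1.1} {y1.2} {y2.1} {y2.2} {y3.1} {y4.1, y4.2}


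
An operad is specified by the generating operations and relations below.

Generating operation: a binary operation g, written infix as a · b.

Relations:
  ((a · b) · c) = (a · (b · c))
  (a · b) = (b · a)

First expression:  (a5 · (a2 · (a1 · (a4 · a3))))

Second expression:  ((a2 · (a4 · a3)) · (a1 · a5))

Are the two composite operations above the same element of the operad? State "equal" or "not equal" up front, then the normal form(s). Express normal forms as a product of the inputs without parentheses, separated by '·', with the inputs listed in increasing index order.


equal — both sides give a1 · a2 · a3 · a4 · a5

The first expression, normalized: a1 · a2 · a3 · a4 · a5
The second expression, normalized: a1 · a2 · a3 · a4 · a5
Both agree, so they are equal.


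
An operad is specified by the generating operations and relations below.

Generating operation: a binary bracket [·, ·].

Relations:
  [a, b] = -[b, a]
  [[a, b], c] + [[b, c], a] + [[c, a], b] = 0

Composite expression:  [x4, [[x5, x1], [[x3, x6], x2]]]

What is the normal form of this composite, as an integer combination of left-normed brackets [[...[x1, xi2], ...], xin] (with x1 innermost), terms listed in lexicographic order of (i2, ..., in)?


Left-normed coefficients sit on the x1-initial expansion words.
Composite bracket: [x4, [[x5, x1], [[x3, x6], x2]]]
Under [a, b] = ab - ba we get 32 signed associative words (2^5 = 32).
Keep just the words that open with x1:
  word x1x5x2x3x6x4 has sign -1, contributing -[[[[[x1, x5], x2], x3], x6], x4]
  word x1x5x2x6x3x4 has sign +1, contributing +[[[[[x1, x5], x2], x6], x3], x4]
  word x1x5x3x6x2x4 has sign +1, contributing +[[[[[x1, x5], x3], x6], x2], x4]
  word x1x5x6x3x2x4 has sign -1, contributing -[[[[[x1, x5], x6], x3], x2], x4]

-[[[[[x1, x5], x2], x3], x6], x4] + [[[[[x1, x5], x2], x6], x3], x4] + [[[[[x1, x5], x3], x6], x2], x4] - [[[[[x1, x5], x6], x3], x2], x4]


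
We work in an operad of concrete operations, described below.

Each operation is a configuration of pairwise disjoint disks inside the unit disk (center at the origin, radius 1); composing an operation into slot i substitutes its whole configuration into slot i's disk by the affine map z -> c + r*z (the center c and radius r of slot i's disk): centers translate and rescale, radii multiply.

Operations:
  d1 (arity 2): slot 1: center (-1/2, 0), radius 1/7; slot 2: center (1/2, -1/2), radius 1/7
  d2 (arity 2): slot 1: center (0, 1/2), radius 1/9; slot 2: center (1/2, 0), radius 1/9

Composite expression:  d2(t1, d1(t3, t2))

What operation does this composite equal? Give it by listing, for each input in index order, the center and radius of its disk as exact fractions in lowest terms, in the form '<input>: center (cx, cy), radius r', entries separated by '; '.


t1: center (0, 1/2), radius 1/9; t2: center (5/9, -1/18), radius 1/63; t3: center (4/9, 0), radius 1/63

Each t-disk chains the slot maps above it in d2; radii multiply.
input t1: applying the 1 nested substitution gives center (0, 1/2), radius 1/9
input t3: applying the 2 nested substitutions gives center (4/9, 0), radius 1/63
input t2: applying the 2 nested substitutions gives center (5/9, -1/18), radius 1/63


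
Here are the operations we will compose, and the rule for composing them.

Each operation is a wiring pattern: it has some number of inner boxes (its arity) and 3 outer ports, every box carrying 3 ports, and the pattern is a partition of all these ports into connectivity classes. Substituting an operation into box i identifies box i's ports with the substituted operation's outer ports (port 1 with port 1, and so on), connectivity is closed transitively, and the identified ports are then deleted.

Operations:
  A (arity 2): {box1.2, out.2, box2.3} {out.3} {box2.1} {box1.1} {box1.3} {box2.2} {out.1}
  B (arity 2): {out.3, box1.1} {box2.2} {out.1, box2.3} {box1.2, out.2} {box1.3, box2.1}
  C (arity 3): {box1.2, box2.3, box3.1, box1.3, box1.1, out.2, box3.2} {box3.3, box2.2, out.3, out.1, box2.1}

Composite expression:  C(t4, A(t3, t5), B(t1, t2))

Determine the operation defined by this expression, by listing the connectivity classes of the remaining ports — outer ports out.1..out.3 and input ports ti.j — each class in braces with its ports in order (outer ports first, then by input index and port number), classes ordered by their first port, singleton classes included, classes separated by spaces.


Connectivity passes through glued C-boundaries; trace each wire chain.
composing A on (t3, t5), with out.j its own outer ports: {out.1} {out.2, t3.2, t5.3} {out.3} {t3.1} {t3.3} {t5.1} {t5.2}
composing B on (t1, t2), with out.j its own outer ports: {out.1, t2.3} {out.2, t1.2} {out.3, t1.1} {t1.3, t2.1} {t2.2}
composing C on (t4, t3, t5, t1, t2), with out.j its own outer ports: {out.1, out.3, t1.1, t3.2, t5.3} {out.2, t1.2, t2.3, t4.1, t4.2, t4.3} {t1.3, t2.1} {t2.2} {t3.1} {t3.3} {t5.1} {t5.2}

{out.1, out.3, t1.1, t3.2, t5.3} {out.2, t1.2, t2.3, t4.1, t4.2, t4.3} {t1.3, t2.1} {t2.2} {t3.1} {t3.3} {t5.1} {t5.2}


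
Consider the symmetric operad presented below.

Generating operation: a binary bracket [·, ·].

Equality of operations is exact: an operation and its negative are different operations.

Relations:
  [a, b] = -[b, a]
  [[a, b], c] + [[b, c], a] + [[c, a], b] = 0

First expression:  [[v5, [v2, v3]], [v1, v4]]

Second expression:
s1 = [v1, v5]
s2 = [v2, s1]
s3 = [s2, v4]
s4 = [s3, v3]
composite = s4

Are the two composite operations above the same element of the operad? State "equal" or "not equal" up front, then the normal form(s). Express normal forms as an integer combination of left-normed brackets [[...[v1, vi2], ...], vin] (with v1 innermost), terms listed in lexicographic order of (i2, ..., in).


not equal — first [[[[v1, v4], v2], v3], v5] - [[[[v1, v4], v3], v2], v5] - [[[[v1, v4], v5], v2], v3] + [[[[v1, v4], v5], v3], v2], second -[[[[v1, v5], v2], v4], v3]

In normal form, the first expression is [[[[v1, v4], v2], v3], v5] - [[[[v1, v4], v3], v2], v5] - [[[[v1, v4], v5], v2], v3] + [[[[v1, v4], v5], v3], v2]
In normal form, the second expression is -[[[[v1, v5], v2], v4], v3]
Different reductions; not equal.


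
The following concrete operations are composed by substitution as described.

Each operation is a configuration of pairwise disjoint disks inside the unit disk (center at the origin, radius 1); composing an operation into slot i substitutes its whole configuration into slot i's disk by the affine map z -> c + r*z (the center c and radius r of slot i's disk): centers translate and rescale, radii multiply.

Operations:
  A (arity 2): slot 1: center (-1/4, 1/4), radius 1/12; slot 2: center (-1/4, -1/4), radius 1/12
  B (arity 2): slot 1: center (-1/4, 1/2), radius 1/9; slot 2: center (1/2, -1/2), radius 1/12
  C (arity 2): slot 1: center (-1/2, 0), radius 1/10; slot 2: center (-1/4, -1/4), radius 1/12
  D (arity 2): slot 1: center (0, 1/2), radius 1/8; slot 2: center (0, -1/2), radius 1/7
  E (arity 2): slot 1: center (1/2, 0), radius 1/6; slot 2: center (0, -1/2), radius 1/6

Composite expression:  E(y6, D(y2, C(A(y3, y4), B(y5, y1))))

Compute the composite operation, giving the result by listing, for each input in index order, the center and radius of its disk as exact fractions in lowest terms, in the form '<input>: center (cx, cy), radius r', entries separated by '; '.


y1: center (-5/1008, -85/144), radius 1/6048; y2: center (0, -5/12), radius 1/48; y3: center (-1/80, -979/1680), radius 1/5040; y4: center (-1/80, -327/560), radius 1/5040; y5: center (-13/2016, -593/1008), radius 1/4536; y6: center (1/2, 0), radius 1/6

Below E, radii multiply path by path; the y-disk centers shift.
for y6, the 1-step affine chain lands on center (1/2, 0), radius 1/6
for y2, the 2-step affine chain lands on center (0, -5/12), radius 1/48
for y3, the 4-step affine chain lands on center (-1/80, -979/1680), radius 1/5040
for y4, the 4-step affine chain lands on center (-1/80, -327/560), radius 1/5040
for y5, the 4-step affine chain lands on center (-13/2016, -593/1008), radius 1/4536
for y1, the 4-step affine chain lands on center (-5/1008, -85/144), radius 1/6048


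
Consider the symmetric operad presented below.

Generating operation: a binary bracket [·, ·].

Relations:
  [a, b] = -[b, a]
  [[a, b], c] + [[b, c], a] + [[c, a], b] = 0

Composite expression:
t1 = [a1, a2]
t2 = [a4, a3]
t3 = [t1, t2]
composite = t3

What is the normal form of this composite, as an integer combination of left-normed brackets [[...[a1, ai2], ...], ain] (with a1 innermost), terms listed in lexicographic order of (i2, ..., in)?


-[[[a1, a2], a3], a4] + [[[a1, a2], a4], a3]


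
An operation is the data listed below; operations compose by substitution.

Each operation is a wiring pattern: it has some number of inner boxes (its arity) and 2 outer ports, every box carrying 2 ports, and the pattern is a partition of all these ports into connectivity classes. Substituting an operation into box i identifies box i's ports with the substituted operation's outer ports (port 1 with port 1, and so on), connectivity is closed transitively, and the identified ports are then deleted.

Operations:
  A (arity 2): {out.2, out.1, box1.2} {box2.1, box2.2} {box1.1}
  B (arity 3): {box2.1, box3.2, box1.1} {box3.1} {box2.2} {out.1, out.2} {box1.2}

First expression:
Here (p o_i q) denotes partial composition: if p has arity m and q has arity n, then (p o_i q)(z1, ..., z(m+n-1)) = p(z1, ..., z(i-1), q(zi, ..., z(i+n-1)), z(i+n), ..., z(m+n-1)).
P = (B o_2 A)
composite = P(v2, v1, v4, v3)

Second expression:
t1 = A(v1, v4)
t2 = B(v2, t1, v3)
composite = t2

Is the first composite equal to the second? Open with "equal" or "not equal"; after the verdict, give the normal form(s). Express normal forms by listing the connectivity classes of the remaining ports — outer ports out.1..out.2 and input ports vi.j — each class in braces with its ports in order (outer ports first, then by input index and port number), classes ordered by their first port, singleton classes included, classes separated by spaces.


equal; both compose to {out.1, out.2} {v1.1} {v1.2, v2.1, v3.2} {v2.2} {v3.1} {v4.1, v4.2}

In normal form, the first expression is {out.1, out.2} {v1.1} {v1.2, v2.1, v3.2} {v2.2} {v3.1} {v4.1, v4.2}
In normal form, the second expression is {out.1, out.2} {v1.1} {v1.2, v2.1, v3.2} {v2.2} {v3.1} {v4.1, v4.2}
Same normal form: equal.


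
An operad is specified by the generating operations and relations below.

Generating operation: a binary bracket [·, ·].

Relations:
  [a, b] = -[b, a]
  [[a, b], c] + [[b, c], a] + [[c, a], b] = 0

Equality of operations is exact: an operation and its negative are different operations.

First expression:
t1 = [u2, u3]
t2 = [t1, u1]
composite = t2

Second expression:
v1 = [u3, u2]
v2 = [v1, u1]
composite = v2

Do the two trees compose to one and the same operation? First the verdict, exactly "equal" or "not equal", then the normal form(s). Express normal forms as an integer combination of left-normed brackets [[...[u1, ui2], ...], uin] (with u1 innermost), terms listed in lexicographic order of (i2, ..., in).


The first composite normalizes to -[[u1, u2], u3] + [[u1, u3], u2]
The second composite normalizes to [[u1, u2], u3] - [[u1, u3], u2]
Different reductions; not equal.

not equal: they reduce to -[[u1, u2], u3] + [[u1, u3], u2] and [[u1, u2], u3] - [[u1, u3], u2]


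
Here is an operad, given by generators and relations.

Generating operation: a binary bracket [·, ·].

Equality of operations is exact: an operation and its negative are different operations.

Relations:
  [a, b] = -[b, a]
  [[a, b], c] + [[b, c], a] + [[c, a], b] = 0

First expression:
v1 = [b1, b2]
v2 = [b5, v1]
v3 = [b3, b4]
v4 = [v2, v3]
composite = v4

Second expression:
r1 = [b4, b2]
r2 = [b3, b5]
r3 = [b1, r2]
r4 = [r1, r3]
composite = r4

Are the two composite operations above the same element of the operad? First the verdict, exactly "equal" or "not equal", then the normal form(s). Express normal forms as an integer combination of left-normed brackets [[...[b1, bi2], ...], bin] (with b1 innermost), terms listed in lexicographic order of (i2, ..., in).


not equal; the first gives -[[[[b1, b2], b5], b3], b4] + [[[[b1, b2], b5], b4], b3] and the second [[[[b1, b3], b5], b2], b4] - [[[[b1, b3], b5], b4], b2] - [[[[b1, b5], b3], b2], b4] + [[[[b1, b5], b3], b4], b2]

The first expression reduces to -[[[[b1, b2], b5], b3], b4] + [[[[b1, b2], b5], b4], b3]
The second expression reduces to [[[[b1, b3], b5], b2], b4] - [[[[b1, b3], b5], b4], b2] - [[[[b1, b5], b3], b2], b4] + [[[[b1, b5], b3], b4], b2]
Distinct normal forms: not equal.


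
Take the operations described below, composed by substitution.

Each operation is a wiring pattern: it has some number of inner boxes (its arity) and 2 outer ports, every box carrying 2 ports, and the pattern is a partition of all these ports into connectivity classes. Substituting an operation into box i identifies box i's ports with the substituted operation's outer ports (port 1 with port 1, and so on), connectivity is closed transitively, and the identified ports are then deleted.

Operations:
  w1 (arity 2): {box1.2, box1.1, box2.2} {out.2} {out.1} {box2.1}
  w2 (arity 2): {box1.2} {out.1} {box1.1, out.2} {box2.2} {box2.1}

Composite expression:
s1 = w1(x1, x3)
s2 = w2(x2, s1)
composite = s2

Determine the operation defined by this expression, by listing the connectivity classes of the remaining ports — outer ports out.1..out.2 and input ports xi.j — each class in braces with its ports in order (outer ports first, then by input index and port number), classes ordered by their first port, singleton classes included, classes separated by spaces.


{out.1} {out.2, x2.1} {x1.1, x1.2, x3.2} {x2.2} {x3.1}

After gluing at w2, chains via deleted ports link the x-ports.
after w1, the pattern on (x1, x3) reads {out.1} {out.2} {x1.1, x1.2, x3.2} {x3.1} (out.j = its outer ports)
after w2, the pattern on (x2, x1, x3) reads {out.1} {out.2, x2.1} {x1.1, x1.2, x3.2} {x2.2} {x3.1} (out.j = its outer ports)


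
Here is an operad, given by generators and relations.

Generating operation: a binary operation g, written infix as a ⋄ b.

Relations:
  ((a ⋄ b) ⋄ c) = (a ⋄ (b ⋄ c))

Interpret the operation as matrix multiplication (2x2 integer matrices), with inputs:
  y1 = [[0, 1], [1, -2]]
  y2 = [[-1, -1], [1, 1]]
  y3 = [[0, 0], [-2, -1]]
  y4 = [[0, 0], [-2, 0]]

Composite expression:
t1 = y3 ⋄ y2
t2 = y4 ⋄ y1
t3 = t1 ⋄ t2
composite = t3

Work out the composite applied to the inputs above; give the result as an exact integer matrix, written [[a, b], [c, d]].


[[0, 0], [0, -2]]


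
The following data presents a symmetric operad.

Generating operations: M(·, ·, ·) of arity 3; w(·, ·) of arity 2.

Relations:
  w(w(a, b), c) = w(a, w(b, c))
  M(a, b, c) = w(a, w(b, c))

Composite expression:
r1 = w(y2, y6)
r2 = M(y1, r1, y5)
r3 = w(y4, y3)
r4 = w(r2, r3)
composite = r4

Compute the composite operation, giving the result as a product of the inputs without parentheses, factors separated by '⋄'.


y1 ⋄ y2 ⋄ y6 ⋄ y5 ⋄ y4 ⋄ y3

Under associativity of w, the answer is the y's in reading order.
w(y2, y6) unparenthesizes to y2 ⋄ y6
M(y1, w(y2, y6), y5) unparenthesizes to y1 ⋄ y2 ⋄ y6 ⋄ y5
w(y4, y3) unparenthesizes to y4 ⋄ y3
w(M(y1, w(y2, y6), y5), w(y4, y3)) unparenthesizes to y1 ⋄ y2 ⋄ y6 ⋄ y5 ⋄ y4 ⋄ y3


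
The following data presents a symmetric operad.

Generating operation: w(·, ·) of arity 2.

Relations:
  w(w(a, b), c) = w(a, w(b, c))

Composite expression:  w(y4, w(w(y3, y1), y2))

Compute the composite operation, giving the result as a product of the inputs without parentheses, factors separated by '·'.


y4 · y3 · y1 · y2

All parenthesizations of w agree; list the y-inputs left to right.
w(y3, y1) reduces to y3 · y1
w(w(y3, y1), y2) reduces to y3 · y1 · y2
w(y4, w(w(y3, y1), y2)) reduces to y4 · y3 · y1 · y2


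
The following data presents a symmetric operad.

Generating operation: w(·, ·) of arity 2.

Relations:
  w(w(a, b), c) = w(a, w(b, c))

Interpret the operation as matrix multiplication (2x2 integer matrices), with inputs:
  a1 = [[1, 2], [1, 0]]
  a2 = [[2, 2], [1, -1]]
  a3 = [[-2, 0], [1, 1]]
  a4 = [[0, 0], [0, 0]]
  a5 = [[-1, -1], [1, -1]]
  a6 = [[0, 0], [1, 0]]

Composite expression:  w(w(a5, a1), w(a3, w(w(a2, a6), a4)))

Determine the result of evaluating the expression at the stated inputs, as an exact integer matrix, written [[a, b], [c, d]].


w(a5, a1) = [[-2, -2], [0, 2]]
w(a2, a6) = [[2, 0], [-1, 0]]
w(w(a2, a6), a4) = [[0, 0], [0, 0]]
w(a3, w(w(a2, a6), a4)) = [[0, 0], [0, 0]]
w(w(a5, a1), w(a3, w(w(a2, a6), a4))) = [[0, 0], [0, 0]]

[[0, 0], [0, 0]]


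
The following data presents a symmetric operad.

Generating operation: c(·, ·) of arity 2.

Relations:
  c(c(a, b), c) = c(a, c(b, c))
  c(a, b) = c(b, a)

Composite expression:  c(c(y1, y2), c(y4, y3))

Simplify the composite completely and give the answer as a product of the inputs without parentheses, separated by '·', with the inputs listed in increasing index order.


y1 · y2 · y3 · y4


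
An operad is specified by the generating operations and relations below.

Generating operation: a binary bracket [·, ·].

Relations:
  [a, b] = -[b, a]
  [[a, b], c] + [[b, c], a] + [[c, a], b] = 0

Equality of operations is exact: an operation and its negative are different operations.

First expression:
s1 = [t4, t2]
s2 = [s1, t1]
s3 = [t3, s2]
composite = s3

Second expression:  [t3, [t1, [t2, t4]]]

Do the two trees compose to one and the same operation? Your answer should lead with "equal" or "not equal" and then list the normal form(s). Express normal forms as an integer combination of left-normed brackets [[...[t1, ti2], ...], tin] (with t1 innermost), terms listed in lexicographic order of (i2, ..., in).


In normal form, the first expression is -[[[t1, t2], t4], t3] + [[[t1, t4], t2], t3]
In normal form, the second expression is -[[[t1, t2], t4], t3] + [[[t1, t4], t2], t3]
Identical normal forms: equal.

equal: each reduces to -[[[t1, t2], t4], t3] + [[[t1, t4], t2], t3]


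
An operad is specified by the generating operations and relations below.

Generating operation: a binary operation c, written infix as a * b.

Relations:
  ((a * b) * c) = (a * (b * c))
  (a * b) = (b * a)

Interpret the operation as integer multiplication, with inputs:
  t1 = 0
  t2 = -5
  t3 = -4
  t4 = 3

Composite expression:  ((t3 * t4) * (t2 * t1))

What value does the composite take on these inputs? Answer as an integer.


0

(t3 * t4) = -12
(t2 * t1) = 0
((t3 * t4) * (t2 * t1)) = 0


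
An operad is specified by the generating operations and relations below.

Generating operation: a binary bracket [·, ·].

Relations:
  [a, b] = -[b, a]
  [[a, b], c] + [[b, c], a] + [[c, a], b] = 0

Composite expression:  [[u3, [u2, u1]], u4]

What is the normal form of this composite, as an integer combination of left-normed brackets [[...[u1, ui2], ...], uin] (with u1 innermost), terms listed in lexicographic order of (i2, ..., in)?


[[[u1, u2], u3], u4]

Left-normed coefficients sit on the u1-initial expansion words.
Composite bracket: [[u3, [u2, u1]], u4]
Each bracket splits as ab - ba, giving 8 signed words (2^3 = 8).
The u1-initial words carry the normal form:
  from u1u2u3u4, sign +1: term +[[[u1, u2], u3], u4]


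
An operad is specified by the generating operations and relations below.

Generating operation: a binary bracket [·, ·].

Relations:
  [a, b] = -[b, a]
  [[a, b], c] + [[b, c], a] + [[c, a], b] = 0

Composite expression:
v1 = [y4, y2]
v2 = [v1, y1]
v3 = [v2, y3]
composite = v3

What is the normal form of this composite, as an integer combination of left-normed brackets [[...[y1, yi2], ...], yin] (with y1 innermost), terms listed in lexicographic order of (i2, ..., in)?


[[[y1, y2], y4], y3] - [[[y1, y4], y2], y3]

Left-normed coefficients sit on the y1-initial expansion words.
Composite bracket: [[[y4, y2], y1], y3]
Applying ab - ba throughout gives 8 signed words (2^3 = 8).
Only words starting with y1 matter:
  y1y2y4y3 (sign +1) contributes +[[[y1, y2], y4], y3]
  y1y4y2y3 (sign -1) contributes -[[[y1, y4], y2], y3]


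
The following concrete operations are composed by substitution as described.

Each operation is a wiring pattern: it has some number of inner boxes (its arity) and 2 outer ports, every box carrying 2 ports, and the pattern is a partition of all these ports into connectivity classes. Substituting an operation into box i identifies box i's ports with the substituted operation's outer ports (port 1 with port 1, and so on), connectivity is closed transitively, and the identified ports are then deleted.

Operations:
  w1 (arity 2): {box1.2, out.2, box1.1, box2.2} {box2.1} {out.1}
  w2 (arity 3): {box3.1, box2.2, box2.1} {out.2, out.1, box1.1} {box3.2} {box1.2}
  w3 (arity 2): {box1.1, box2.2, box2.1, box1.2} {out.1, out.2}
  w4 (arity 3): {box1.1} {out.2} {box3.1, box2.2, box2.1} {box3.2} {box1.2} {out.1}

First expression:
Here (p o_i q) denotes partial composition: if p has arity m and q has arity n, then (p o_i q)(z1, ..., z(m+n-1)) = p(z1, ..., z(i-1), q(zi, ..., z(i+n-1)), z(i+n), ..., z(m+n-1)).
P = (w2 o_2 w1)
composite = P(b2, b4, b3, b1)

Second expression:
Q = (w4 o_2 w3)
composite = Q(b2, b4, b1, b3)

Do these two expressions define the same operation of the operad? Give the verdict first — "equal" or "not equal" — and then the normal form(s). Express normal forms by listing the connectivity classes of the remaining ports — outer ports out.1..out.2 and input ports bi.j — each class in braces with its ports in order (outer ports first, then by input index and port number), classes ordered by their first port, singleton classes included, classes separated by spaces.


The first expression, normalized: {out.1, out.2, b2.1} {b1.1, b3.2, b4.1, b4.2} {b1.2} {b2.2} {b3.1}
The second expression, normalized: {out.1} {out.2} {b1.1, b1.2, b4.1, b4.2} {b2.1} {b2.2} {b3.1} {b3.2}
The normal forms differ: not equal.

not equal: they reduce to {out.1, out.2, b2.1} {b1.1, b3.2, b4.1, b4.2} {b1.2} {b2.2} {b3.1} and {out.1} {out.2} {b1.1, b1.2, b4.1, b4.2} {b2.1} {b2.2} {b3.1} {b3.2}


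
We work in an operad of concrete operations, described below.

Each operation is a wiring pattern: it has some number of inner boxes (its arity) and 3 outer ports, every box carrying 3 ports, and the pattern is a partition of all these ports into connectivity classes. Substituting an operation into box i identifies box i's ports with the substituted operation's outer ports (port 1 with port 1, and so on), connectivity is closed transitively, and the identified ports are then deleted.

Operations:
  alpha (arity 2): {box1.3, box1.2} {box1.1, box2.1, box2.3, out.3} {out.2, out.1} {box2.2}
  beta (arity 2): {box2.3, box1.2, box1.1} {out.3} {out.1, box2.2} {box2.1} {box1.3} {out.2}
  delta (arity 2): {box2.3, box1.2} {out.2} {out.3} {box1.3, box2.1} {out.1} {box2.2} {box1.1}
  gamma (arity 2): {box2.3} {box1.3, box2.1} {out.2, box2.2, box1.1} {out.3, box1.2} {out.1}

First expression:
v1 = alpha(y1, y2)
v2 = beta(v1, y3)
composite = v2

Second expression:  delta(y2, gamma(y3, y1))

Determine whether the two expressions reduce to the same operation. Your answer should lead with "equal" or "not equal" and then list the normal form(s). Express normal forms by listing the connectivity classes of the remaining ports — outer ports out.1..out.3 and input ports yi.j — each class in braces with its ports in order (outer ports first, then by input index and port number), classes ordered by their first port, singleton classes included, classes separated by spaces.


In normal form, the first expression is {out.1, y3.2} {out.2} {out.3} {y1.1, y2.1, y2.3} {y1.2, y1.3} {y2.2} {y3.1} {y3.3}
In normal form, the second expression is {out.1} {out.2} {out.3} {y1.1, y3.3} {y1.2, y3.1} {y1.3} {y2.1} {y2.2, y3.2} {y2.3}
Distinct normal forms: not equal.

not equal; first: {out.1, y3.2} {out.2} {out.3} {y1.1, y2.1, y2.3} {y1.2, y1.3} {y2.2} {y3.1} {y3.3}; second: {out.1} {out.2} {out.3} {y1.1, y3.3} {y1.2, y3.1} {y1.3} {y2.1} {y2.2, y3.2} {y2.3}


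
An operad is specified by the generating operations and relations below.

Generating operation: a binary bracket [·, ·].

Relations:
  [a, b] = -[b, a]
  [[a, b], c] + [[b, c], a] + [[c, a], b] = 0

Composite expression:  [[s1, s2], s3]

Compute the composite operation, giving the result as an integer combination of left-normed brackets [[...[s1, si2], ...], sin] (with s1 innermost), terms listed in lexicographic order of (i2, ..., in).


[[s1, s2], s3]
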